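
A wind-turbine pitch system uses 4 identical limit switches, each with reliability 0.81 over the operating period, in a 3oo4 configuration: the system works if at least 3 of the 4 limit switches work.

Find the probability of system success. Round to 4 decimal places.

0.8344

R = Σ_{i=3}^{4} C(4,i) p^i (1−p)^{4−i} with p = 0.81
C(4,3)·0.81^3·0.19^1 = 0.403895
C(4,4)·0.81^4·0.19^0 = 0.430467
Sum = 0.8344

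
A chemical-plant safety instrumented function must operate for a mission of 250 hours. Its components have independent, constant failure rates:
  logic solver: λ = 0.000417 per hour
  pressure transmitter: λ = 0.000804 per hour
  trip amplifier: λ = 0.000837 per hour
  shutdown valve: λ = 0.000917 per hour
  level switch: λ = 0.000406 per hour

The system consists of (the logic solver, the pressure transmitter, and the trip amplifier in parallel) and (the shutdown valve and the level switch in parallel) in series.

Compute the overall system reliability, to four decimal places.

R(logic solver) = exp(−0.000417 × 250) = 0.901000
R(pressure transmitter) = exp(−0.000804 × 250) = 0.817912
R(trip amplifier) = exp(−0.000837 × 250) = 0.811192
R(shutdown valve) = exp(−0.000917 × 250) = 0.795130
R(level switch) = exp(−0.000406 × 250) = 0.903481
Parallel (logic solver, pressure transmitter, and trip amplifier): 1 − (1 − 0.901000)(1 − 0.817912)(1 − 0.811192) = 0.996596
Parallel (shutdown valve and level switch): 1 − (1 − 0.795130)(1 − 0.903481) = 0.980226
Series ([0.996596] and [0.980226]): 0.996596 × 0.980226 = 0.9769

0.9769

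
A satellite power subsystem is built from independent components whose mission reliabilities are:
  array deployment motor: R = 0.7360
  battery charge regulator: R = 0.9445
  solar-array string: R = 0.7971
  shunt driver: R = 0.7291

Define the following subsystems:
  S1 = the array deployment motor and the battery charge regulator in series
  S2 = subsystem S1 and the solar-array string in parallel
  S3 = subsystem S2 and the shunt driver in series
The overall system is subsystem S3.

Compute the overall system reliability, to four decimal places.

Series (array deployment motor and battery charge regulator): 0.736000 × 0.944500 = 0.695152
Parallel ([0.695152] and solar-array string): 1 − (1 − 0.695152)(1 − 0.797100) = 0.938146
Series ([0.938146] and shunt driver): 0.938146 × 0.729100 = 0.6840

0.6840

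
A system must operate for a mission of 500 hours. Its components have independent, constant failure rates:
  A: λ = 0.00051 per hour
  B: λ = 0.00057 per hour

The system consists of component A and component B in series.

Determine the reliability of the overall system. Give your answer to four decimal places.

0.5827

R(A) = exp(−0.00051 × 500) = 0.774916
R(B) = exp(−0.00057 × 500) = 0.752014
Series (A and B): 0.774916 × 0.752014 = 0.5827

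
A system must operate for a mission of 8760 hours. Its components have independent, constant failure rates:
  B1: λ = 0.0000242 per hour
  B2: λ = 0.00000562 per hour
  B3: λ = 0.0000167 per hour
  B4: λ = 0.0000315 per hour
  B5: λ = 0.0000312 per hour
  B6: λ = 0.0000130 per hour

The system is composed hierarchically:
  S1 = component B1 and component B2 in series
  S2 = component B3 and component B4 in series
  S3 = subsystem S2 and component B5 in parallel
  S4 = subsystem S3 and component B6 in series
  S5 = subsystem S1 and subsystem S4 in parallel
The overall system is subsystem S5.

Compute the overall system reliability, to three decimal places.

0.958

R(B1) = exp(−0.0000242 × 8760) = 0.80897
R(B2) = exp(−0.00000562 × 8760) = 0.95196
R(B3) = exp(−0.0000167 × 8760) = 0.86391
R(B4) = exp(−0.0000315 × 8760) = 0.75886
R(B5) = exp(−0.0000312 × 8760) = 0.76086
R(B6) = exp(−0.0000130 × 8760) = 0.89237
Series (B1 and B2): 0.80897 × 0.95196 = 0.77011
Series (B3 and B4): 0.86391 × 0.75886 = 0.65559
Parallel ([0.65559] and B5): 1 − (1 − 0.65559)(1 − 0.76086) = 0.91764
Series ([0.91764] and B6): 0.91764 × 0.89237 = 0.81887
Parallel ([0.77011] and [0.81887]): 1 − (1 − 0.77011)(1 − 0.81887) = 0.958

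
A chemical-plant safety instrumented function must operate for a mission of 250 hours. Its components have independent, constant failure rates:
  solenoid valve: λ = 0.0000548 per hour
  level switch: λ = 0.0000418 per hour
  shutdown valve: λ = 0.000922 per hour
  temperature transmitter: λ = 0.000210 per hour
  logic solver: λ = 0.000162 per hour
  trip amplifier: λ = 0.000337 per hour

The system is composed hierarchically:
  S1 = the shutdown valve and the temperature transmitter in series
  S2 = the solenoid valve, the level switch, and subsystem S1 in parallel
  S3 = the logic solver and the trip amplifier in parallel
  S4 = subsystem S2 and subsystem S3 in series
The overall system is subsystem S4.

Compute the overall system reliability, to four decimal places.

R(solenoid valve) = exp(−0.0000548 × 250) = 0.986393
R(level switch) = exp(−0.0000418 × 250) = 0.989604
R(shutdown valve) = exp(−0.000922 × 250) = 0.794136
R(temperature transmitter) = exp(−0.000210 × 250) = 0.948854
R(logic solver) = exp(−0.000162 × 250) = 0.960309
R(trip amplifier) = exp(−0.000337 × 250) = 0.919201
Series (shutdown valve and temperature transmitter): 0.794136 × 0.948854 = 0.753519
Parallel (solenoid valve, level switch, and [0.753519]): 1 − (1 − 0.986393)(1 − 0.989604)(1 − 0.753519) = 0.999965
Parallel (logic solver and trip amplifier): 1 − (1 − 0.960309)(1 − 0.919201) = 0.996793
Series ([0.999965] and [0.996793]): 0.999965 × 0.996793 = 0.9968

0.9968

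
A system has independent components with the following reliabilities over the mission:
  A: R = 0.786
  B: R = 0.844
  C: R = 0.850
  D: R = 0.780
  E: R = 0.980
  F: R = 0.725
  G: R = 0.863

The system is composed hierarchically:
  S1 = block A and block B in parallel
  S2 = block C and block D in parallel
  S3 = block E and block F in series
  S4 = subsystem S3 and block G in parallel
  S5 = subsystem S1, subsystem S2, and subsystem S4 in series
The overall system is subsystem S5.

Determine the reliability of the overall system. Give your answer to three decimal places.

0.898

Parallel (A and B): 1 − (1 − 0.78600)(1 − 0.84400) = 0.96662
Parallel (C and D): 1 − (1 − 0.85000)(1 − 0.78000) = 0.96700
Series (E and F): 0.98000 × 0.72500 = 0.71050
Parallel ([0.71050] and G): 1 − (1 − 0.71050)(1 − 0.86300) = 0.96034
Series ([0.96662], [0.96700], and [0.96034]): 0.96662 × 0.96700 × 0.96034 = 0.898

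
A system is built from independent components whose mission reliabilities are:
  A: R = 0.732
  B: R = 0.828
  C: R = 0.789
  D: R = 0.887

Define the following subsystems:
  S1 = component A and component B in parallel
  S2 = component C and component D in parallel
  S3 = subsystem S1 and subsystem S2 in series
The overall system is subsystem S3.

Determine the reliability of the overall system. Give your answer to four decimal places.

Parallel (A and B): 1 − (1 − 0.732000)(1 − 0.828000) = 0.953904
Parallel (C and D): 1 − (1 − 0.789000)(1 − 0.887000) = 0.976157
Series ([0.953904] and [0.976157]): 0.953904 × 0.976157 = 0.9312

0.9312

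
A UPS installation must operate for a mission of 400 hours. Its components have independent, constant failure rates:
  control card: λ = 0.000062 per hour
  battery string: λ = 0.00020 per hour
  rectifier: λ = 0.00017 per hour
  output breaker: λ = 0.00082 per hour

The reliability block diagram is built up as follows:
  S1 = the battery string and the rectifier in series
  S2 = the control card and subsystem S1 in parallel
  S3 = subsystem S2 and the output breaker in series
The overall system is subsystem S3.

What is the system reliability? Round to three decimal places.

0.718

R(control card) = exp(−0.000062 × 400) = 0.97550
R(battery string) = exp(−0.00020 × 400) = 0.92312
R(rectifier) = exp(−0.00017 × 400) = 0.93426
R(output breaker) = exp(−0.00082 × 400) = 0.72036
Series (battery string and rectifier): 0.92312 × 0.93426 = 0.86243
Parallel (control card and [0.86243]): 1 − (1 − 0.97550)(1 − 0.86243) = 0.99663
Series ([0.99663] and output breaker): 0.99663 × 0.72036 = 0.718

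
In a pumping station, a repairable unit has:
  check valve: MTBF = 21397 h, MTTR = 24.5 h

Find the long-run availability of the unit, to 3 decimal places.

A(check valve) = MTBF/(MTBF+MTTR) = 21397/(21397+24.5) = 0.999

0.999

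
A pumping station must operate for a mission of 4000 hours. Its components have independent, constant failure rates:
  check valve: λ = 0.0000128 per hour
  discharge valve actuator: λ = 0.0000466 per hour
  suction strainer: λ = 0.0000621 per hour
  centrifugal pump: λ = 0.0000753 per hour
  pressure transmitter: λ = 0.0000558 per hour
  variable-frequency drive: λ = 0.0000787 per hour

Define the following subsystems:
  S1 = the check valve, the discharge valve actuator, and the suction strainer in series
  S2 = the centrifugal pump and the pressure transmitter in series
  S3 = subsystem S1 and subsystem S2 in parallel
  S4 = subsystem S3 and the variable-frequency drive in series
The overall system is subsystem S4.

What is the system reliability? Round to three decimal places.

0.615

R(check valve) = exp(−0.0000128 × 4000) = 0.95009
R(discharge valve actuator) = exp(−0.0000466 × 4000) = 0.82994
R(suction strainer) = exp(−0.0000621 × 4000) = 0.78005
R(centrifugal pump) = exp(−0.0000753 × 4000) = 0.73993
R(pressure transmitter) = exp(−0.0000558 × 4000) = 0.79995
R(variable-frequency drive) = exp(−0.0000787 × 4000) = 0.72993
Series (check valve, discharge valve actuator, and suction strainer): 0.95009 × 0.82994 × 0.78005 = 0.61508
Series (centrifugal pump and pressure transmitter): 0.73993 × 0.79995 = 0.59191
Parallel ([0.61508] and [0.59191]): 1 − (1 − 0.61508)(1 − 0.59191) = 0.84292
Series ([0.84292] and variable-frequency drive): 0.84292 × 0.72993 = 0.615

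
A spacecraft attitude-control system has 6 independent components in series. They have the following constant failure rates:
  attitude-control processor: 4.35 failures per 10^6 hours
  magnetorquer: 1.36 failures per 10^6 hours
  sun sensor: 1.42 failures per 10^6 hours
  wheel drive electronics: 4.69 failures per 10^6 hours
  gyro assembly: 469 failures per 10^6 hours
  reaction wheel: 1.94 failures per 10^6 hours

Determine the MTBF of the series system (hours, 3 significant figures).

2070

Series of exponential components: λ_sys = Σ λ_i
λ_sys = 0.00000435 + 0.00000136 + 0.00000142 + 0.00000469 + 0.000469 + 0.00000194 = 4.8276e-04 /h
MTBF = 1 / λ_sys = 2070 h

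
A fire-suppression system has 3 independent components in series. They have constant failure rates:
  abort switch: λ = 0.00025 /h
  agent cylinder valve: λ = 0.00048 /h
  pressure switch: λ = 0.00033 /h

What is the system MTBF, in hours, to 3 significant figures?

Series of exponential components: λ_sys = Σ λ_i
λ_sys = 0.00025 + 0.00048 + 0.00033 = 1.0600e-03 /h
MTBF = 1 / λ_sys = 943 h

943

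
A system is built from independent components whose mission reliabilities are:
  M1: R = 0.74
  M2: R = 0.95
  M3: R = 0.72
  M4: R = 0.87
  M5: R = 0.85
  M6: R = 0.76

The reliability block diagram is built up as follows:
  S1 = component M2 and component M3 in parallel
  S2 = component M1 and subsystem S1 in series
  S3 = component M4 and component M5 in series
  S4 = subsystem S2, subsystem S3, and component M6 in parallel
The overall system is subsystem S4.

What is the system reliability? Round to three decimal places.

0.983

Parallel (M2 and M3): 1 − (1 − 0.95000)(1 − 0.72000) = 0.98600
Series (M1 and [0.98600]): 0.74000 × 0.98600 = 0.72964
Series (M4 and M5): 0.87000 × 0.85000 = 0.73950
Parallel ([0.72964], [0.73950], and M6): 1 − (1 − 0.72964)(1 − 0.73950)(1 − 0.76000) = 0.983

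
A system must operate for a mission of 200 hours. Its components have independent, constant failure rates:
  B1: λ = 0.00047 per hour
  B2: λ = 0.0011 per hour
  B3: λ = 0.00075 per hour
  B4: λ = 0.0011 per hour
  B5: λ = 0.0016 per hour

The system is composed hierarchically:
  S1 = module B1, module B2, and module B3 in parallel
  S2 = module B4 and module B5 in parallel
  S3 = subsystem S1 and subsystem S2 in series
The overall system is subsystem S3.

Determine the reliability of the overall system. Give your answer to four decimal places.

R(B1) = exp(−0.00047 × 200) = 0.910283
R(B2) = exp(−0.0011 × 200) = 0.802519
R(B3) = exp(−0.00075 × 200) = 0.860708
R(B4) = exp(−0.0011 × 200) = 0.802519
R(B5) = exp(−0.0016 × 200) = 0.726149
Parallel (B1, B2, and B3): 1 − (1 − 0.910283)(1 − 0.802519)(1 − 0.860708) = 0.997532
Parallel (B4 and B5): 1 − (1 − 0.802519)(1 − 0.726149) = 0.945920
Series ([0.997532] and [0.945920]): 0.997532 × 0.945920 = 0.9436

0.9436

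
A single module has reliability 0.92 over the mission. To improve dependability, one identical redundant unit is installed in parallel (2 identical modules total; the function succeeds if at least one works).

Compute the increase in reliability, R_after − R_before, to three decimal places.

0.074

R_before = 0.92
R_after = 1 − (1 − 0.92)^2 = 0.994
ΔR = 0.994 − 0.92 = 0.074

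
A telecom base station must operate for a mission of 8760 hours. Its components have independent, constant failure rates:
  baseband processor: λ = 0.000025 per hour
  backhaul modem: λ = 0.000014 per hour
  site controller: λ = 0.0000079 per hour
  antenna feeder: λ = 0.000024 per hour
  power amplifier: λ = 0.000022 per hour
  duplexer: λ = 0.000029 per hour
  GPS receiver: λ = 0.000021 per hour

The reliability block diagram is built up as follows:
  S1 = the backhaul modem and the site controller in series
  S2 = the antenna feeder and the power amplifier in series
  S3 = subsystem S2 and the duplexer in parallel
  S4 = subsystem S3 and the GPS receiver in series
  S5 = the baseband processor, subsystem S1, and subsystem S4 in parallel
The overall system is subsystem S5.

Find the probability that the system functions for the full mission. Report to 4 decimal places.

R(baseband processor) = exp(−0.000025 × 8760) = 0.803322
R(backhaul modem) = exp(−0.000014 × 8760) = 0.884582
R(site controller) = exp(−0.0000079 × 8760) = 0.933136
R(antenna feeder) = exp(−0.000024 × 8760) = 0.810390
R(power amplifier) = exp(−0.000022 × 8760) = 0.824713
R(duplexer) = exp(−0.000029 × 8760) = 0.775661
R(GPS receiver) = exp(−0.000021 × 8760) = 0.831969
Series (backhaul modem and site controller): 0.884582 × 0.933136 = 0.825435
Series (antenna feeder and power amplifier): 0.810390 × 0.824713 = 0.668339
Parallel ([0.668339] and duplexer): 1 − (1 − 0.668339)(1 − 0.775661) = 0.925596
Series ([0.925596] and GPS receiver): 0.925596 × 0.831969 = 0.770067
Parallel (baseband processor, [0.825435], and [0.770067]): 1 − (1 − 0.803322)(1 − 0.825435)(1 − 0.770067) = 0.9921

0.9921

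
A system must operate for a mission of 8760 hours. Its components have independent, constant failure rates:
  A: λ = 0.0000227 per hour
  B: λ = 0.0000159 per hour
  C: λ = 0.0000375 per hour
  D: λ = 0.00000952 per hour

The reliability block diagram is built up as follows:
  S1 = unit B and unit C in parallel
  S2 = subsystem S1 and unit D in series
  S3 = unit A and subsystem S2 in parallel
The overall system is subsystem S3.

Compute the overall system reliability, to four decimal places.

0.9795

R(A) = exp(−0.0000227 × 8760) = 0.819671
R(B) = exp(−0.0000159 × 8760) = 0.869981
R(C) = exp(−0.0000375 × 8760) = 0.720003
R(D) = exp(−0.00000952 × 8760) = 0.919987
Parallel (B and C): 1 − (1 − 0.869981)(1 − 0.720003) = 0.963595
Series ([0.963595] and D): 0.963595 × 0.919987 = 0.886495
Parallel (A and [0.886495]): 1 − (1 − 0.819671)(1 − 0.886495) = 0.9795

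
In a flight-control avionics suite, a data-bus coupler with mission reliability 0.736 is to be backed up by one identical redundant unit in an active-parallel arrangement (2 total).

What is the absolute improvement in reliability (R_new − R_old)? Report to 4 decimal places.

0.1943

R_before = 0.736
R_after = 1 − (1 − 0.736)^2 = 0.9303
ΔR = 0.9303 − 0.736 = 0.1943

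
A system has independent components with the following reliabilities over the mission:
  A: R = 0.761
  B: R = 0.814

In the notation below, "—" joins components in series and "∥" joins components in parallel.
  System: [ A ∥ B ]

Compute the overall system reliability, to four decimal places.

0.9555

Parallel (A and B): 1 − (1 − 0.761000)(1 − 0.814000) = 0.9555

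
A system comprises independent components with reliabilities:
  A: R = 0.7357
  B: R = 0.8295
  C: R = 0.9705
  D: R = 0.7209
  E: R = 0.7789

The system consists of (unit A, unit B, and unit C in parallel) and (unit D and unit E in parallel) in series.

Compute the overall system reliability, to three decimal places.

Parallel (A, B, and C): 1 − (1 − 0.73570)(1 − 0.82950)(1 − 0.97050) = 0.99867
Parallel (D and E): 1 − (1 − 0.72090)(1 − 0.77890) = 0.93829
Series ([0.99867] and [0.93829]): 0.99867 × 0.93829 = 0.937

0.937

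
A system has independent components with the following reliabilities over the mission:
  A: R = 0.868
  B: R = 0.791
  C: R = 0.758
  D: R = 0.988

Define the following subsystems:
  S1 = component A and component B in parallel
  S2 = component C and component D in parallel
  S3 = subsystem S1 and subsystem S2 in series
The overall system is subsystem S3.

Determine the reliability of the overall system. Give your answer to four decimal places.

Parallel (A and B): 1 − (1 − 0.868000)(1 − 0.791000) = 0.972412
Parallel (C and D): 1 − (1 − 0.758000)(1 − 0.988000) = 0.997096
Series ([0.972412] and [0.997096]): 0.972412 × 0.997096 = 0.9696

0.9696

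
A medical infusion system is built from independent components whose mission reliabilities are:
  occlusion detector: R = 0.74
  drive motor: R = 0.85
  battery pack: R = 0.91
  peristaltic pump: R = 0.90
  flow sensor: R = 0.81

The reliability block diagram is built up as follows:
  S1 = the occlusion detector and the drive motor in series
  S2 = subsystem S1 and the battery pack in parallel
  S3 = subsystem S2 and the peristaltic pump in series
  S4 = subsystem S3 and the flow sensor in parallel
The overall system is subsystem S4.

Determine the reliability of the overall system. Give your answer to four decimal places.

Series (occlusion detector and drive motor): 0.740000 × 0.850000 = 0.629000
Parallel ([0.629000] and battery pack): 1 − (1 − 0.629000)(1 − 0.910000) = 0.966610
Series ([0.966610] and peristaltic pump): 0.966610 × 0.900000 = 0.869949
Parallel ([0.869949] and flow sensor): 1 − (1 − 0.869949)(1 − 0.810000) = 0.9753

0.9753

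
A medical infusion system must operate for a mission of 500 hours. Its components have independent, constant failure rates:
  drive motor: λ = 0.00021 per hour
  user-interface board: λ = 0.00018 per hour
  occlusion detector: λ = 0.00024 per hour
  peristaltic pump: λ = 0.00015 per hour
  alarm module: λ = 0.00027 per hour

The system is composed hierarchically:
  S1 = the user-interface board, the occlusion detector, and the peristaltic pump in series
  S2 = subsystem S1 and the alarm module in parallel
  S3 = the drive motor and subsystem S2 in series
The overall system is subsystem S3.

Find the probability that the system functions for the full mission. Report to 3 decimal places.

0.872

R(drive motor) = exp(−0.00021 × 500) = 0.90032
R(user-interface board) = exp(−0.00018 × 500) = 0.91393
R(occlusion detector) = exp(−0.00024 × 500) = 0.88692
R(peristaltic pump) = exp(−0.00015 × 500) = 0.92774
R(alarm module) = exp(−0.00027 × 500) = 0.87372
Series (user-interface board, occlusion detector, and peristaltic pump): 0.91393 × 0.88692 × 0.92774 = 0.75201
Parallel ([0.75201] and alarm module): 1 − (1 − 0.75201)(1 − 0.87372) = 0.96868
Series (drive motor and [0.96868]): 0.90032 × 0.96868 = 0.872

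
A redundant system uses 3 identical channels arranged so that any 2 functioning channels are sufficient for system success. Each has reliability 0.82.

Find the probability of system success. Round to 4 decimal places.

0.9145

R = Σ_{i=2}^{3} C(3,i) p^i (1−p)^{3−i} with p = 0.82
C(3,2)·0.82^2·0.18^1 = 0.363096
C(3,3)·0.82^3·0.18^0 = 0.551368
Sum = 0.9145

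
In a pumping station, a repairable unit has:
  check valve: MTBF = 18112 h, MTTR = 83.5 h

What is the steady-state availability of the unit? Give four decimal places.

0.9954

A(check valve) = MTBF/(MTBF+MTTR) = 18112/(18112+83.5) = 0.9954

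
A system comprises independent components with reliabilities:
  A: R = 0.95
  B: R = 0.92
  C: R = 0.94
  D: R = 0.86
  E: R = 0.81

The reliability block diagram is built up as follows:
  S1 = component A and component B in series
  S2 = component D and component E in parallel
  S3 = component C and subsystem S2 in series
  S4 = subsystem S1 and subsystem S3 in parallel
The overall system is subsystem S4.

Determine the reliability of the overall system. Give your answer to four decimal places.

0.9893

Series (A and B): 0.950000 × 0.920000 = 0.874000
Parallel (D and E): 1 − (1 − 0.860000)(1 − 0.810000) = 0.973400
Series (C and [0.973400]): 0.940000 × 0.973400 = 0.914996
Parallel ([0.874000] and [0.914996]): 1 − (1 − 0.874000)(1 − 0.914996) = 0.9893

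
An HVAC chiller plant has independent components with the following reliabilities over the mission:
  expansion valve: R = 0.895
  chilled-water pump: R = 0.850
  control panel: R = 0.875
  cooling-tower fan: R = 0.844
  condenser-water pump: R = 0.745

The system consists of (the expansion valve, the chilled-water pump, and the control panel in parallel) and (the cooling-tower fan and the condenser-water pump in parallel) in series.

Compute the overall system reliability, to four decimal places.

Parallel (expansion valve, chilled-water pump, and control panel): 1 − (1 − 0.895000)(1 − 0.850000)(1 − 0.875000) = 0.998031
Parallel (cooling-tower fan and condenser-water pump): 1 − (1 − 0.844000)(1 − 0.745000) = 0.960220
Series ([0.998031] and [0.960220]): 0.998031 × 0.960220 = 0.9583

0.9583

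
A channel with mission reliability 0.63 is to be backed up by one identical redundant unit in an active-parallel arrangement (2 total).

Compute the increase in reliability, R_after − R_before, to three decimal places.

R_before = 0.63
R_after = 1 − (1 − 0.63)^2 = 0.863
ΔR = 0.863 − 0.63 = 0.233

0.233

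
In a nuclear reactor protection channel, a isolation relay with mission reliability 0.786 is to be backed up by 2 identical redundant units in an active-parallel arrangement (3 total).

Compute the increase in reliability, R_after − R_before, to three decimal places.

0.204

R_before = 0.786
R_after = 1 − (1 − 0.786)^3 = 0.990
ΔR = 0.990 − 0.786 = 0.204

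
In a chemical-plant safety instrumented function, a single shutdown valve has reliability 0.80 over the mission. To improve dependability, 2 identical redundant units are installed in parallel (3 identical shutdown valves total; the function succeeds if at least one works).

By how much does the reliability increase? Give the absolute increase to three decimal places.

0.192

R_before = 0.80
R_after = 1 − (1 − 0.80)^3 = 0.992
ΔR = 0.992 − 0.80 = 0.192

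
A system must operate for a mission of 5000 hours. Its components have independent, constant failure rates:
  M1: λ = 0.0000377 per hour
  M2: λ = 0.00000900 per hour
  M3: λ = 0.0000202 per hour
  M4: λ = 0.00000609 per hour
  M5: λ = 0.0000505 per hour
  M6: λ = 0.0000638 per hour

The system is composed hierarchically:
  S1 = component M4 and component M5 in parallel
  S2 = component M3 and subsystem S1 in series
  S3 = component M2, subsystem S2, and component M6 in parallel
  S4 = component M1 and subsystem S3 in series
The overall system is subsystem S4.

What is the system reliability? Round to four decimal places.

0.8272

R(M1) = exp(−0.0000377 × 5000) = 0.828201
R(M2) = exp(−0.00000900 × 5000) = 0.955997
R(M3) = exp(−0.0000202 × 5000) = 0.903933
R(M4) = exp(−0.00000609 × 5000) = 0.970009
R(M5) = exp(−0.0000505 × 5000) = 0.776856
R(M6) = exp(−0.0000638 × 5000) = 0.726876
Parallel (M4 and M5): 1 − (1 − 0.970009)(1 − 0.776856) = 0.993308
Series (M3 and [0.993308]): 0.903933 × 0.993308 = 0.897884
Parallel (M2, [0.897884], and M6): 1 − (1 − 0.955997)(1 − 0.897884)(1 − 0.726876) = 0.998773
Series (M1 and [0.998773]): 0.828201 × 0.998773 = 0.8272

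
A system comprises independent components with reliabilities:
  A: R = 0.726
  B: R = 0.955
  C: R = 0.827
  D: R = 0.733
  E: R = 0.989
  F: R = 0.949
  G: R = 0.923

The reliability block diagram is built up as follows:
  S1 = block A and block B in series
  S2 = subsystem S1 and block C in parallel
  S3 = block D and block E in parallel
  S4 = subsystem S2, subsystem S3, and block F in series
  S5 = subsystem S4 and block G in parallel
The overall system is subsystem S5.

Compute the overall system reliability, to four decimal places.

Series (A and B): 0.726000 × 0.955000 = 0.693330
Parallel ([0.693330] and C): 1 − (1 − 0.693330)(1 − 0.827000) = 0.946946
Parallel (D and E): 1 − (1 − 0.733000)(1 − 0.989000) = 0.997063
Series ([0.946946], [0.997063], and F): 0.946946 × 0.997063 × 0.949000 = 0.896012
Parallel ([0.896012] and G): 1 − (1 − 0.896012)(1 − 0.923000) = 0.9920

0.9920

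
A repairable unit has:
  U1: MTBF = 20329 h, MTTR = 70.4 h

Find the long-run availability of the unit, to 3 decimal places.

A(U1) = MTBF/(MTBF+MTTR) = 20329/(20329+70.4) = 0.997

0.997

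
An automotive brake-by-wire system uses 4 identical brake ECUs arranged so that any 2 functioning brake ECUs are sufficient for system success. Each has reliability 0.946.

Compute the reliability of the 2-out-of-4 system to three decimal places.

0.999

R = Σ_{i=2}^{4} C(4,i) p^i (1−p)^{4−i} with p = 0.946
C(4,2)·0.946^2·0.054^2 = 0.01566
C(4,3)·0.946^3·0.054^1 = 0.18286
C(4,4)·0.946^4·0.054^0 = 0.80087
Sum = 0.999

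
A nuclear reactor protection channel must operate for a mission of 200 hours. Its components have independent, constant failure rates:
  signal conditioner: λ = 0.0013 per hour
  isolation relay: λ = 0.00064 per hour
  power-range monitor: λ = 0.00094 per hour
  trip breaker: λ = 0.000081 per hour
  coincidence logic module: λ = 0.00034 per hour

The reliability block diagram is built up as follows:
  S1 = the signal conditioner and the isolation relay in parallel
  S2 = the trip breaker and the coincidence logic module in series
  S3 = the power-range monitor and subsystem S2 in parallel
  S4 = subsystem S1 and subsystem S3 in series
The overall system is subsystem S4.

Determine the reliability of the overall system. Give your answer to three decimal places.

R(signal conditioner) = exp(−0.0013 × 200) = 0.77105
R(isolation relay) = exp(−0.00064 × 200) = 0.87985
R(power-range monitor) = exp(−0.00094 × 200) = 0.82861
R(trip breaker) = exp(−0.000081 × 200) = 0.98393
R(coincidence logic module) = exp(−0.00034 × 200) = 0.93426
Parallel (signal conditioner and isolation relay): 1 − (1 − 0.77105)(1 − 0.87985) = 0.97249
Series (trip breaker and coincidence logic module): 0.98393 × 0.93426 = 0.91925
Parallel (power-range monitor and [0.91925]): 1 − (1 − 0.82861)(1 − 0.91925) = 0.98616
Series ([0.97249] and [0.98616]): 0.97249 × 0.98616 = 0.959

0.959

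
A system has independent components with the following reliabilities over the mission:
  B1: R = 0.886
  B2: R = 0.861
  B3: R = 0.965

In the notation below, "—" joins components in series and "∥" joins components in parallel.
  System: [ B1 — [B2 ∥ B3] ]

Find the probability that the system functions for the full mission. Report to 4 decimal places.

Parallel (B2 and B3): 1 − (1 − 0.861000)(1 − 0.965000) = 0.995135
Series (B1 and [0.995135]): 0.886000 × 0.995135 = 0.8817

0.8817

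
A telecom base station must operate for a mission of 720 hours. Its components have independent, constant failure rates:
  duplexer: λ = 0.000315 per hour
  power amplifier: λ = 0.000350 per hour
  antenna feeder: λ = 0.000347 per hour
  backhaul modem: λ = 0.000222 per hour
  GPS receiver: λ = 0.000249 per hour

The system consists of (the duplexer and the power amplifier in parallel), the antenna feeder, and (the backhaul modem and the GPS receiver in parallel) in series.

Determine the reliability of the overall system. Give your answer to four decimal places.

0.7257

R(duplexer) = exp(−0.000315 × 720) = 0.797080
R(power amplifier) = exp(−0.000350 × 720) = 0.777245
R(antenna feeder) = exp(−0.000347 × 720) = 0.778925
R(backhaul modem) = exp(−0.000222 × 720) = 0.852280
R(GPS receiver) = exp(−0.000249 × 720) = 0.835872
Parallel (duplexer and power amplifier): 1 − (1 − 0.797080)(1 − 0.777245) = 0.954799
Parallel (backhaul modem and GPS receiver): 1 − (1 − 0.852280)(1 − 0.835872) = 0.975755
Series ([0.954799], antenna feeder, and [0.975755]): 0.954799 × 0.778925 × 0.975755 = 0.7257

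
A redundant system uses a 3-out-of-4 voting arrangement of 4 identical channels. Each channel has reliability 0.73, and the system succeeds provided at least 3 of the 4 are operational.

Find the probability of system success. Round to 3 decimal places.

0.704

R = Σ_{i=3}^{4} C(4,i) p^i (1−p)^{4−i} with p = 0.73
C(4,3)·0.73^3·0.27^1 = 0.42014
C(4,4)·0.73^4·0.27^0 = 0.28398
Sum = 0.704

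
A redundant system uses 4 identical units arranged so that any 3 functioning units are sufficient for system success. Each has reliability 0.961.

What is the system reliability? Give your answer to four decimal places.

R = Σ_{i=3}^{4} C(4,i) p^i (1−p)^{4−i} with p = 0.961
C(4,3)·0.961^3·0.039^1 = 0.138451
C(4,4)·0.961^4·0.039^0 = 0.852891
Sum = 0.9913

0.9913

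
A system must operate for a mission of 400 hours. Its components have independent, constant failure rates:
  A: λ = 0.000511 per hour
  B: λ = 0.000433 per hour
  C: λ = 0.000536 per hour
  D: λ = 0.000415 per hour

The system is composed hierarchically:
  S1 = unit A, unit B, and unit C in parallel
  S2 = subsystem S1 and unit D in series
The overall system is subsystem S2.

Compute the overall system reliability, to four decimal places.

0.8422

R(A) = exp(−0.000511 × 400) = 0.815136
R(B) = exp(−0.000433 × 400) = 0.840969
R(C) = exp(−0.000536 × 400) = 0.807026
R(D) = exp(−0.000415 × 400) = 0.847046
Parallel (A, B, and C): 1 − (1 − 0.815136)(1 − 0.840969)(1 − 0.807026) = 0.994327
Series ([0.994327] and D): 0.994327 × 0.847046 = 0.8422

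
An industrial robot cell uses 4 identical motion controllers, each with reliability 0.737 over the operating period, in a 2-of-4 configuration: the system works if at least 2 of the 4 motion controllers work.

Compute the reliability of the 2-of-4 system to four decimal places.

0.9416

R = Σ_{i=2}^{4} C(4,i) p^i (1−p)^{4−i} with p = 0.737
C(4,2)·0.737^2·0.263^2 = 0.225423
C(4,3)·0.737^3·0.263^1 = 0.421132
C(4,4)·0.737^4·0.263^0 = 0.295033
Sum = 0.9416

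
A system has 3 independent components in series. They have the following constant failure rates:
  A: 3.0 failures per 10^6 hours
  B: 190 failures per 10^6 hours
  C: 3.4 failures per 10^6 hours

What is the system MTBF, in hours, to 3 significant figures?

Series of exponential components: λ_sys = Σ λ_i
λ_sys = 0.0000030 + 0.00019 + 0.0000034 = 1.9640e-04 /h
MTBF = 1 / λ_sys = 5090 h

5090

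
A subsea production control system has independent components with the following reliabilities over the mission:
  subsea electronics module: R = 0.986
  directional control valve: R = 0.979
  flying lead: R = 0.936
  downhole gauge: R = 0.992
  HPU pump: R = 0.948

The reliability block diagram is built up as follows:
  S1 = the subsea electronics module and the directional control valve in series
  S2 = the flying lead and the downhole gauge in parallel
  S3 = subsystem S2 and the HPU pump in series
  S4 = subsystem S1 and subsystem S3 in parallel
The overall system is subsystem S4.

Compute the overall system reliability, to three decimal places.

Series (subsea electronics module and directional control valve): 0.98600 × 0.97900 = 0.96529
Parallel (flying lead and downhole gauge): 1 − (1 − 0.93600)(1 − 0.99200) = 0.99949
Series ([0.99949] and HPU pump): 0.99949 × 0.94800 = 0.94752
Parallel ([0.96529] and [0.94752]): 1 − (1 − 0.96529)(1 − 0.94752) = 0.998

0.998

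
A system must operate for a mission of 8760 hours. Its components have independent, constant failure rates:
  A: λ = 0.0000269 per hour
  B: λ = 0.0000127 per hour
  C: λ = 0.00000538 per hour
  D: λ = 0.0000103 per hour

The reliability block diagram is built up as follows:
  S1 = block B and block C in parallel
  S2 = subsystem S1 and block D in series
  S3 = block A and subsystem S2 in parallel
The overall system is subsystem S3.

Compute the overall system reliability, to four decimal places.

0.9810

R(A) = exp(−0.0000269 × 8760) = 0.790062
R(B) = exp(−0.0000127 × 8760) = 0.894713
R(C) = exp(−0.00000538 × 8760) = 0.953965
R(D) = exp(−0.0000103 × 8760) = 0.913723
Parallel (B and C): 1 − (1 − 0.894713)(1 − 0.953965) = 0.995153
Series ([0.995153] and D): 0.995153 × 0.913723 = 0.909294
Parallel (A and [0.909294]): 1 − (1 − 0.790062)(1 − 0.909294) = 0.9810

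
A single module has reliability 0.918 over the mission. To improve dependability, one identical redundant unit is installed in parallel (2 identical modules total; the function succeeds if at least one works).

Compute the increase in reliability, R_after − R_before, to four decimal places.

R_before = 0.918
R_after = 1 − (1 − 0.918)^2 = 0.9933
ΔR = 0.9933 − 0.918 = 0.0753

0.0753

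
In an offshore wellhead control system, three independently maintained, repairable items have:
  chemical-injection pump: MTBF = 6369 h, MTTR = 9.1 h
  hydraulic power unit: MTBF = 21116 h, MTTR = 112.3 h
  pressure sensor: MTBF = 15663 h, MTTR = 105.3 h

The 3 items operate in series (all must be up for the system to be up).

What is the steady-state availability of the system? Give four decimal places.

0.9867

A(chemical-injection pump) = MTBF/(MTBF+MTTR) = 6369/(6369+9.1) = 0.998573
A(hydraulic power unit) = MTBF/(MTBF+MTTR) = 21116/(21116+112.3) = 0.994710
A(pressure sensor) = MTBF/(MTBF+MTTR) = 15663/(15663+105.3) = 0.993322
Series availability: 0.998573 × 0.994710 × 0.993322 = 0.9867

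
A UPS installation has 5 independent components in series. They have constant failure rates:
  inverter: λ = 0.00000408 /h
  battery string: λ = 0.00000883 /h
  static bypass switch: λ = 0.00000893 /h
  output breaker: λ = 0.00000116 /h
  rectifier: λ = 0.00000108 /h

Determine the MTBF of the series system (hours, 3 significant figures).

Series of exponential components: λ_sys = Σ λ_i
λ_sys = 0.00000408 + 0.00000883 + 0.00000893 + 0.00000116 + 0.00000108 = 2.4080e-05 /h
MTBF = 1 / λ_sys = 41500 h

41500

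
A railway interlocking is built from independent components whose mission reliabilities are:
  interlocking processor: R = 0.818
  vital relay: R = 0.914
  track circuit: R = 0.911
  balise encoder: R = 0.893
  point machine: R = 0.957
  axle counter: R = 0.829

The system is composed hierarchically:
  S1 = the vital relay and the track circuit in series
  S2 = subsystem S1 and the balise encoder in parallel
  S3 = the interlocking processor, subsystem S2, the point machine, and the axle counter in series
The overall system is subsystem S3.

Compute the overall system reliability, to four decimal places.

Series (vital relay and track circuit): 0.914000 × 0.911000 = 0.832654
Parallel ([0.832654] and balise encoder): 1 − (1 − 0.832654)(1 − 0.893000) = 0.982094
Series (interlocking processor, [0.982094], point machine, and axle counter): 0.818000 × 0.982094 × 0.957000 × 0.829000 = 0.6373

0.6373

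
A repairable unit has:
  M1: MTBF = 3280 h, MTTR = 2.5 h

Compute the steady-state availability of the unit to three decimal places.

0.999

A(M1) = MTBF/(MTBF+MTTR) = 3280/(3280+2.5) = 0.999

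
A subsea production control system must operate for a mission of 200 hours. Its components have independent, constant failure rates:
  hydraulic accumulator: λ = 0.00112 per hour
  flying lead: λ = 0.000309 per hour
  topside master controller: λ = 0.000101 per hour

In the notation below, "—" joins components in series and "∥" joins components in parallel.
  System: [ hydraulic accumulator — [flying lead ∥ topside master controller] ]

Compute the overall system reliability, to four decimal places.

0.7984

R(hydraulic accumulator) = exp(−0.00112 × 200) = 0.799315
R(flying lead) = exp(−0.000309 × 200) = 0.940071
R(topside master controller) = exp(−0.000101 × 200) = 0.980003
Parallel (flying lead and topside master controller): 1 − (1 − 0.940071)(1 − 0.980003) = 0.998802
Series (hydraulic accumulator and [0.998802]): 0.799315 × 0.998802 = 0.7984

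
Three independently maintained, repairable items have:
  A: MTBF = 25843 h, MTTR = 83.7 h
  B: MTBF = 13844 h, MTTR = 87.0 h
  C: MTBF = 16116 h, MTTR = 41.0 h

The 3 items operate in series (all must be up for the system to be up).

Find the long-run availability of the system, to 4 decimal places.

A(A) = MTBF/(MTBF+MTTR) = 25843/(25843+83.7) = 0.996772
A(B) = MTBF/(MTBF+MTTR) = 13844/(13844+87.0) = 0.993755
A(C) = MTBF/(MTBF+MTTR) = 16116/(16116+41.0) = 0.997462
Series availability: 0.996772 × 0.993755 × 0.997462 = 0.9880

0.9880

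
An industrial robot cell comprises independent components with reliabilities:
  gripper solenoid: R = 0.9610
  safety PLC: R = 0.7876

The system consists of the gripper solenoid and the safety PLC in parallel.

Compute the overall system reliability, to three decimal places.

Parallel (gripper solenoid and safety PLC): 1 − (1 − 0.96100)(1 − 0.78760) = 0.992

0.992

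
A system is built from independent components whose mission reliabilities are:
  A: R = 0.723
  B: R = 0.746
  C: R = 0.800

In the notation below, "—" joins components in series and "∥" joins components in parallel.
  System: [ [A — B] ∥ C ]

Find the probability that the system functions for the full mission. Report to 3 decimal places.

0.908

Series (A and B): 0.72300 × 0.74600 = 0.53936
Parallel ([0.53936] and C): 1 − (1 − 0.53936)(1 − 0.80000) = 0.908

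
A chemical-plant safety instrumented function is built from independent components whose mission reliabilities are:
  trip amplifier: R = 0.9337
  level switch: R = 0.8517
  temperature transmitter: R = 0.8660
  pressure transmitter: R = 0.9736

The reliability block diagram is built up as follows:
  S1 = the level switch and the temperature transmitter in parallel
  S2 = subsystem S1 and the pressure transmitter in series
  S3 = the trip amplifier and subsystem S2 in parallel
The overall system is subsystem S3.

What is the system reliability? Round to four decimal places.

Parallel (level switch and temperature transmitter): 1 − (1 − 0.851700)(1 − 0.866000) = 0.980128
Series ([0.980128] and pressure transmitter): 0.980128 × 0.973600 = 0.954253
Parallel (trip amplifier and [0.954253]): 1 − (1 − 0.933700)(1 − 0.954253) = 0.9970

0.9970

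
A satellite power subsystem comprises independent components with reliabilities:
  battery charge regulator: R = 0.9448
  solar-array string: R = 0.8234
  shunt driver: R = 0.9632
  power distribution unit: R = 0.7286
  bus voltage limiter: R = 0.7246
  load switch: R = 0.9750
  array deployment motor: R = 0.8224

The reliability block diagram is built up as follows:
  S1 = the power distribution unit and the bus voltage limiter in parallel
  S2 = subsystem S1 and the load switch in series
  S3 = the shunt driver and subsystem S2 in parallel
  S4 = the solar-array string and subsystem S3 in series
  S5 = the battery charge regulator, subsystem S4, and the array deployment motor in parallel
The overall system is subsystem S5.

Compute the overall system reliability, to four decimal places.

0.9982

Parallel (power distribution unit and bus voltage limiter): 1 − (1 − 0.728600)(1 − 0.724600) = 0.925256
Series ([0.925256] and load switch): 0.925256 × 0.975000 = 0.902125
Parallel (shunt driver and [0.902125]): 1 − (1 − 0.963200)(1 − 0.902125) = 0.996398
Series (solar-array string and [0.996398]): 0.823400 × 0.996398 = 0.820434
Parallel (battery charge regulator, [0.820434], and array deployment motor): 1 − (1 − 0.944800)(1 − 0.820434)(1 − 0.822400) = 0.9982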